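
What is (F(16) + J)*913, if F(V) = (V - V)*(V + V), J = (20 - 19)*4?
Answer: 3652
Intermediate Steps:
J = 4 (J = 1*4 = 4)
F(V) = 0 (F(V) = 0*(2*V) = 0)
(F(16) + J)*913 = (0 + 4)*913 = 4*913 = 3652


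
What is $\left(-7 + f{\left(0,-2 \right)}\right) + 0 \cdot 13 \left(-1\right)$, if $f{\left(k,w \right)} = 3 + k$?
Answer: $-4$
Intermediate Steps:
$\left(-7 + f{\left(0,-2 \right)}\right) + 0 \cdot 13 \left(-1\right) = \left(-7 + \left(3 + 0\right)\right) + 0 \cdot 13 \left(-1\right) = \left(-7 + 3\right) + 0 \left(-1\right) = -4 + 0 = -4$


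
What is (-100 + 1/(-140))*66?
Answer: -462033/70 ≈ -6600.5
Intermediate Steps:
(-100 + 1/(-140))*66 = (-100 - 1/140)*66 = -14001/140*66 = -462033/70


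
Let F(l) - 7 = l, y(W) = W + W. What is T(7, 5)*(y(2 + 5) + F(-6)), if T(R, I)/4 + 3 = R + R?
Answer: 660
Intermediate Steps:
y(W) = 2*W
T(R, I) = -12 + 8*R (T(R, I) = -12 + 4*(R + R) = -12 + 4*(2*R) = -12 + 8*R)
F(l) = 7 + l
T(7, 5)*(y(2 + 5) + F(-6)) = (-12 + 8*7)*(2*(2 + 5) + (7 - 6)) = (-12 + 56)*(2*7 + 1) = 44*(14 + 1) = 44*15 = 660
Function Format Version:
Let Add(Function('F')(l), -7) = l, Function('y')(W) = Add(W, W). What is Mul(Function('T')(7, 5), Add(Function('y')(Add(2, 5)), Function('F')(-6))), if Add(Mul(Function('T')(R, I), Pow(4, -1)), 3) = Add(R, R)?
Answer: 660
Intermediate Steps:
Function('y')(W) = Mul(2, W)
Function('T')(R, I) = Add(-12, Mul(8, R)) (Function('T')(R, I) = Add(-12, Mul(4, Add(R, R))) = Add(-12, Mul(4, Mul(2, R))) = Add(-12, Mul(8, R)))
Function('F')(l) = Add(7, l)
Mul(Function('T')(7, 5), Add(Function('y')(Add(2, 5)), Function('F')(-6))) = Mul(Add(-12, Mul(8, 7)), Add(Mul(2, Add(2, 5)), Add(7, -6))) = Mul(Add(-12, 56), Add(Mul(2, 7), 1)) = Mul(44, Add(14, 1)) = Mul(44, 15) = 660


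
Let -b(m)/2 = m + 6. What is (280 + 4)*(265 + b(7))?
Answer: 67876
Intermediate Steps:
b(m) = -12 - 2*m (b(m) = -2*(m + 6) = -2*(6 + m) = -12 - 2*m)
(280 + 4)*(265 + b(7)) = (280 + 4)*(265 + (-12 - 2*7)) = 284*(265 + (-12 - 14)) = 284*(265 - 26) = 284*239 = 67876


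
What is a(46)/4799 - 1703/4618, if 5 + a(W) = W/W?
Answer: -8191169/22161782 ≈ -0.36961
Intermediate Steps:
a(W) = -4 (a(W) = -5 + W/W = -5 + 1 = -4)
a(46)/4799 - 1703/4618 = -4/4799 - 1703/4618 = -8191169/22161782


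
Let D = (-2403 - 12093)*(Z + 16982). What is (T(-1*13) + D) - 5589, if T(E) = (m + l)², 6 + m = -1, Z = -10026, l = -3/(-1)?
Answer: -100839749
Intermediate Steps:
l = 3 (l = -3*(-1) = 3)
m = -7 (m = -6 - 1 = -7)
D = -100834176 (D = (-2403 - 12093)*(-10026 + 16982) = -14496*6956 = -100834176)
T(E) = 16 (T(E) = (-7 + 3)² = (-4)² = 16)
(T(-1*13) + D) - 5589 = (16 - 100834176) - 5589 = -100834160 - 5589 = -100839749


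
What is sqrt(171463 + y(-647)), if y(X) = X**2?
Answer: 2*sqrt(147518) ≈ 768.16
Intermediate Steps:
sqrt(171463 + y(-647)) = sqrt(171463 + (-647)**2) = sqrt(171463 + 418609) = sqrt(590072) = 2*sqrt(147518)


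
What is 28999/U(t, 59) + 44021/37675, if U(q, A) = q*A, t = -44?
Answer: -88932619/8891300 ≈ -10.002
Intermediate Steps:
U(q, A) = A*q
28999/U(t, 59) + 44021/37675 = 28999/((59*(-44))) + 44021/37675 = 28999/(-2596) + 44021*(1/37675) = 28999*(-1/2596) + 44021/37675 = -28999/2596 + 44021/37675 = -88932619/8891300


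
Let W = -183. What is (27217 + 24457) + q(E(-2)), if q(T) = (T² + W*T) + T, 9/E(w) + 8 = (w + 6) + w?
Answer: 207797/4 ≈ 51949.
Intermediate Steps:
E(w) = 9/(-2 + 2*w) (E(w) = 9/(-8 + ((w + 6) + w)) = 9/(-8 + ((6 + w) + w)) = 9/(-8 + (6 + 2*w)) = 9/(-2 + 2*w))
q(T) = T² - 182*T (q(T) = (T² - 183*T) + T = T² - 182*T)
(27217 + 24457) + q(E(-2)) = (27217 + 24457) + (9/(2*(-1 - 2)))*(-182 + 9/(2*(-1 - 2))) = 51674 + ((9/2)/(-3))*(-182 + (9/2)/(-3)) = 51674 + ((9/2)*(-⅓))*(-182 + (9/2)*(-⅓)) = 51674 - 3*(-182 - 3/2)/2 = 51674 - 3/2*(-367/2) = 51674 + 1101/4 = 207797/4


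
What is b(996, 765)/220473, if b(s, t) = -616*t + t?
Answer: -3075/1441 ≈ -2.1339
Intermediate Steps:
b(s, t) = -615*t
b(996, 765)/220473 = -615*765/220473 = -470475*1/220473 = -3075/1441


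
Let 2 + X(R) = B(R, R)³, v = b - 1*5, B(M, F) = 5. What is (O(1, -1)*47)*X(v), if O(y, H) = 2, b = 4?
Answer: 11562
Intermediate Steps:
v = -1 (v = 4 - 1*5 = 4 - 5 = -1)
X(R) = 123 (X(R) = -2 + 5³ = -2 + 125 = 123)
(O(1, -1)*47)*X(v) = (2*47)*123 = 94*123 = 11562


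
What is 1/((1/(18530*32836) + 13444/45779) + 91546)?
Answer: 27854281991320/2549956279193746019 ≈ 1.0923e-5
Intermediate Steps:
1/((1/(18530*32836) + 13444/45779) + 91546) = 1/(((1/18530)*(1/32836) + 13444*(1/45779)) + 91546) = 1/((1/608451080 + 13444/45779) + 91546) = 1/(8180016365299/27854281991320 + 91546) = 1/(2549956279193746019/27854281991320) = 27854281991320/2549956279193746019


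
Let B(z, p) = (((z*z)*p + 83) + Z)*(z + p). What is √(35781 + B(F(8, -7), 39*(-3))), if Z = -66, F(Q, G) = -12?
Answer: 6*√61305 ≈ 1485.6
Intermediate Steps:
B(z, p) = (17 + p*z²)*(p + z) (B(z, p) = (((z*z)*p + 83) - 66)*(z + p) = ((z²*p + 83) - 66)*(p + z) = ((p*z² + 83) - 66)*(p + z) = ((83 + p*z²) - 66)*(p + z) = (17 + p*z²)*(p + z))
√(35781 + B(F(8, -7), 39*(-3))) = √(35781 + (17*(39*(-3)) + 17*(-12) + (39*(-3))*(-12)³ + (39*(-3))²*(-12)²)) = √(35781 + (17*(-117) - 204 - 117*(-1728) + (-117)²*144)) = √(35781 + (-1989 - 204 + 202176 + 13689*144)) = √(35781 + (-1989 - 204 + 202176 + 1971216)) = √(35781 + 2171199) = √2206980 = 6*√61305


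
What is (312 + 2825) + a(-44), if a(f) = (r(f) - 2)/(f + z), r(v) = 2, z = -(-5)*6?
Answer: 3137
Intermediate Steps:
z = 30 (z = -5*(-6) = 30)
a(f) = 0 (a(f) = (2 - 2)/(f + 30) = 0/(30 + f) = 0)
(312 + 2825) + a(-44) = (312 + 2825) + 0 = 3137 + 0 = 3137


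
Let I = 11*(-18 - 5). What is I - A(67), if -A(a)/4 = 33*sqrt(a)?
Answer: -253 + 132*sqrt(67) ≈ 827.47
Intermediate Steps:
I = -253 (I = 11*(-23) = -253)
A(a) = -132*sqrt(a)
I - A(67) = -253 - (-132)*sqrt(67) = -253 + 132*sqrt(67)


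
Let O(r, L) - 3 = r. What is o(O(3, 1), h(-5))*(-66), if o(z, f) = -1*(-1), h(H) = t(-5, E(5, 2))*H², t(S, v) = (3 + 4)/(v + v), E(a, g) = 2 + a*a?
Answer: -66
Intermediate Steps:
E(a, g) = 2 + a²
t(S, v) = 7/(2*v) (t(S, v) = 7/((2*v)) = 7*(1/(2*v)) = 7/(2*v))
h(H) = 7*H²/54 (h(H) = (7/(2*(2 + 5²)))*H² = (7/(2*(2 + 25)))*H² = ((7/2)/27)*H² = ((7/2)*(1/27))*H² = 7*H²/54)
O(r, L) = 3 + r
o(z, f) = 1
o(O(3, 1), h(-5))*(-66) = 1*(-66) = -66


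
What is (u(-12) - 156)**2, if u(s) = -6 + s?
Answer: 30276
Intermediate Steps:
(u(-12) - 156)**2 = ((-6 - 12) - 156)**2 = (-18 - 156)**2 = (-174)**2 = 30276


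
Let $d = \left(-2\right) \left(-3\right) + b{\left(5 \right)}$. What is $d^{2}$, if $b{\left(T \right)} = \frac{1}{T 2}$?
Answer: $\frac{3721}{100} \approx 37.21$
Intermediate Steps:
$b{\left(T \right)} = \frac{1}{2 T}$
$d = \frac{61}{10}$ ($d = \left(-2\right) \left(-3\right) + \frac{1}{2 \cdot 5} = 6 + \frac{1}{2} \cdot \frac{1}{5} = 6 + \frac{1}{10} = \frac{61}{10} \approx 6.1$)
$d^{2} = \left(\frac{61}{10}\right)^{2} = \frac{3721}{100}$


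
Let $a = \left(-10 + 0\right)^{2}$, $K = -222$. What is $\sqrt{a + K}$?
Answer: $i \sqrt{122} \approx 11.045 i$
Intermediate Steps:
$a = 100$ ($a = \left(-10\right)^{2} = 100$)
$\sqrt{a + K} = \sqrt{100 - 222} = \sqrt{-122} = i \sqrt{122}$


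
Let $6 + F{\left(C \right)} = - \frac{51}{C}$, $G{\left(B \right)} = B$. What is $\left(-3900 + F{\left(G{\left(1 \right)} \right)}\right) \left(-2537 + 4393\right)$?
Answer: $-7344192$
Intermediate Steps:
$F{\left(C \right)} = -6 - \frac{51}{C}$
$\left(-3900 + F{\left(G{\left(1 \right)} \right)}\right) \left(-2537 + 4393\right) = \left(-3900 - \left(6 + \frac{51}{1}\right)\right) \left(-2537 + 4393\right) = \left(-3900 - 57\right) 1856 = \left(-3957\right) 1856 = -7344192$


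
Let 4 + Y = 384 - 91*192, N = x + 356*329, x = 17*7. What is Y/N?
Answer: -17092/117243 ≈ -0.14578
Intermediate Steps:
x = 119
N = 117243 (N = 119 + 356*329 = 119 + 117124 = 117243)
Y = -17092 (Y = -4 + (384 - 91*192) = -4 + (384 - 17472) = -4 - 17088 = -17092)
Y/N = -17092/117243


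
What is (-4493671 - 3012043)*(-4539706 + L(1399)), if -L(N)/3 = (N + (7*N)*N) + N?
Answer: 342630747720194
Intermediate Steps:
L(N) = -21*N**2 - 6*N (L(N) = -3*((N + (7*N)*N) + N) = -3*((N + 7*N**2) + N) = -3*(2*N + 7*N**2) = -21*N**2 - 6*N)
(-4493671 - 3012043)*(-4539706 + L(1399)) = (-4493671 - 3012043)*(-4539706 - 3*1399*(2 + 7*1399)) = -7505714*(-4539706 - 3*1399*(2 + 9793)) = -7505714*(-4539706 - 3*1399*9795) = -7505714*(-4539706 - 41109615) = -7505714*(-45649321) = 342630747720194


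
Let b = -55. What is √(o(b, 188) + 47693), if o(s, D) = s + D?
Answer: 3*√5314 ≈ 218.69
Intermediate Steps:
o(s, D) = D + s
√(o(b, 188) + 47693) = √((188 - 55) + 47693) = √(133 + 47693) = √47826 = 3*√5314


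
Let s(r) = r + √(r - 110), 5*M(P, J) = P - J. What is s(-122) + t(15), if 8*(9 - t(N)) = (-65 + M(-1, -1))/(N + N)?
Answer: -5411/48 + 2*I*√58 ≈ -112.73 + 15.232*I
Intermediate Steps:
M(P, J) = -J/5 + P/5 (M(P, J) = (P - J)/5 = -J/5 + P/5)
t(N) = 9 + 65/(16*N) (t(N) = 9 - (-65 + (-⅕*(-1) + (⅕)*(-1)))/(8*(N + N)) = 9 - (-65 + (⅕ - ⅕))/(8*(2*N)) = 9 - (-65 + 0)*1/(2*N)/8 = 9 - (-65)*1/(2*N)/8 = 9 - (-65)/(16*N) = 9 + 65/(16*N))
s(r) = r + √(-110 + r)
s(-122) + t(15) = (-122 + √(-110 - 122)) + (9 + (65/16)/15) = (-122 + √(-232)) + (9 + (65/16)*(1/15)) = (-122 + 2*I*√58) + (9 + 13/48) = (-122 + 2*I*√58) + 445/48 = -5411/48 + 2*I*√58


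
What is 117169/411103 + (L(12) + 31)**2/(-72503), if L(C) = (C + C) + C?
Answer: 6649662640/29806200809 ≈ 0.22310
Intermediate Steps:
L(C) = 3*C (L(C) = 2*C + C = 3*C)
117169/411103 + (L(12) + 31)**2/(-72503) = 117169/411103 + (3*12 + 31)**2/(-72503) = 117169*(1/411103) + (36 + 31)**2*(-1/72503) = 117169/411103 + 67**2*(-1/72503) = 117169/411103 + 4489*(-1/72503) = 117169/411103 - 4489/72503 = 6649662640/29806200809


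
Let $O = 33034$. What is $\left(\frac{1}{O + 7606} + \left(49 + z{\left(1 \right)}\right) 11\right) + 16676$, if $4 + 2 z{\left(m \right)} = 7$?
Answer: $\frac{700288161}{40640} \approx 17232.0$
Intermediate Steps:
$z{\left(m \right)} = \frac{3}{2}$ ($z{\left(m \right)} = -2 + \frac{1}{2} \cdot 7 = -2 + \frac{7}{2} = \frac{3}{2}$)
$\left(\frac{1}{O + 7606} + \left(49 + z{\left(1 \right)}\right) 11\right) + 16676 = \left(\frac{1}{33034 + 7606} + \left(49 + \frac{3}{2}\right) 11\right) + 16676 = \left(\frac{1}{40640} + \frac{101}{2} \cdot 11\right) + 16676 = \left(\frac{1}{40640} + \frac{1111}{2}\right) + 16676 = \frac{22575521}{40640} + 16676 = \frac{700288161}{40640}$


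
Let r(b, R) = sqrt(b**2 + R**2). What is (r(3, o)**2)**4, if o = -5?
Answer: 1336336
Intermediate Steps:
r(b, R) = sqrt(R**2 + b**2)
(r(3, o)**2)**4 = ((sqrt((-5)**2 + 3**2))**2)**4 = ((sqrt(25 + 9))**2)**4 = ((sqrt(34))**2)**4 = 34**4 = 1336336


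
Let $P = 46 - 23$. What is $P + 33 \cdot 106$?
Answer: $3521$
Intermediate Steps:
$P = 23$
$P + 33 \cdot 106 = 23 + 33 \cdot 106 = 23 + 3498 = 3521$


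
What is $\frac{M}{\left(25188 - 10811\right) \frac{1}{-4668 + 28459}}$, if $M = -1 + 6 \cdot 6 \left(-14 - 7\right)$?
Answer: $- \frac{18009787}{14377} \approx -1252.7$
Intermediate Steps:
$M = -757$ ($M = -1 + 6 \cdot 6 \left(-14 - 7\right) = -1 + 6 \cdot 6 \left(-21\right) = -1 + 6 \left(-126\right) = -1 - 756 = -757$)
$\frac{M}{\left(25188 - 10811\right) \frac{1}{-4668 + 28459}} = - \frac{757}{\left(25188 - 10811\right) \frac{1}{-4668 + 28459}} = - \frac{757}{14377 \cdot \frac{1}{23791}} = - \frac{757}{\frac{14377}{23791}} = \left(-757\right) \frac{23791}{14377} = - \frac{18009787}{14377}$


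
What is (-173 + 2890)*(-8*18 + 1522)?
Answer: 3744026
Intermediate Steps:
(-173 + 2890)*(-8*18 + 1522) = 2717*(-144 + 1522) = 2717*1378 = 3744026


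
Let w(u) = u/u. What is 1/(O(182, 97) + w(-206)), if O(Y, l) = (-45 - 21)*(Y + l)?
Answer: -1/18413 ≈ -5.4309e-5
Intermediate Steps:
O(Y, l) = -66*Y - 66*l (O(Y, l) = -66*(Y + l) = -66*Y - 66*l)
w(u) = 1
1/(O(182, 97) + w(-206)) = 1/((-66*182 - 66*97) + 1) = 1/((-12012 - 6402) + 1) = 1/(-18414 + 1) = 1/(-18413) = -1/18413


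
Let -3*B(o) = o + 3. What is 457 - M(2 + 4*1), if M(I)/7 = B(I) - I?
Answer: 520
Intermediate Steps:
B(o) = -1 - o/3 (B(o) = -(o + 3)/3 = -(3 + o)/3 = -1 - o/3)
M(I) = -7 - 28*I/3 (M(I) = 7*((-1 - I/3) - I) = 7*(-1 - 4*I/3) = -7 - 28*I/3)
457 - M(2 + 4*1) = 457 - (-7 - 28*(2 + 4*1)/3) = 457 - (-7 - 28*(2 + 4)/3) = 457 - (-7 - 28/3*6) = 457 - (-7 - 56) = 457 - 1*(-63) = 457 + 63 = 520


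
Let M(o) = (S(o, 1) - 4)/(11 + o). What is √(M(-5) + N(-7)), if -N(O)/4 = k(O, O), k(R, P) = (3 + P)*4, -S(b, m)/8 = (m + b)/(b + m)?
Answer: √62 ≈ 7.8740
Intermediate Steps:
S(b, m) = -8 (S(b, m) = -8*(m + b)/(b + m) = -8*(b + m)/(b + m) = -8*1 = -8)
M(o) = -12/(11 + o) (M(o) = (-8 - 4)/(11 + o) = -12/(11 + o))
k(R, P) = 12 + 4*P
N(O) = -48 - 16*O (N(O) = -4*(12 + 4*O) = -48 - 16*O)
√(M(-5) + N(-7)) = √(-12/(11 - 5) + (-48 - 16*(-7))) = √(-12/6 + (-48 + 112)) = √(-12*⅙ + 64) = √(-2 + 64) = √62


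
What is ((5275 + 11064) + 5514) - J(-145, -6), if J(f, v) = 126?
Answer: 21727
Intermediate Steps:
((5275 + 11064) + 5514) - J(-145, -6) = ((5275 + 11064) + 5514) - 1*126 = (16339 + 5514) - 126 = 21853 - 126 = 21727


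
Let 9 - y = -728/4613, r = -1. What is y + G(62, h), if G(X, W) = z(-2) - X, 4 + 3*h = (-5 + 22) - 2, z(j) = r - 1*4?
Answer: -38118/659 ≈ -57.842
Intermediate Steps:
y = 6035/659 (y = 9 - (-728)/4613 = 9 - 1*(-104/659) = 9 + 104/659 = 6035/659 ≈ 9.1578)
z(j) = -5 (z(j) = -1 - 1*4 = -1 - 4 = -5)
h = 11/3 (h = -4/3 + ((-5 + 22) - 2)/3 = -4/3 + (17 - 2)/3 = -4/3 + (1/3)*15 = -4/3 + 5 = 11/3 ≈ 3.6667)
G(X, W) = -5 - X
y + G(62, h) = 6035/659 + (-5 - 1*62) = 6035/659 + (-5 - 62) = 6035/659 - 67 = -38118/659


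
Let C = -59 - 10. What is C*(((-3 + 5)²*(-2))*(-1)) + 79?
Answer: -473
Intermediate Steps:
C = -69
C*(((-3 + 5)²*(-2))*(-1)) + 79 = -69*(-3 + 5)²*(-2)*(-1) + 79 = -69*2²*(-2)*(-1) + 79 = -69*4*(-2)*(-1) + 79 = -(-552)*(-1) + 79 = -69*8 + 79 = -552 + 79 = -473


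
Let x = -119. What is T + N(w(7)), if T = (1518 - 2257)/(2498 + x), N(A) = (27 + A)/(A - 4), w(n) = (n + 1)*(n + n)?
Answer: 83623/85644 ≈ 0.97640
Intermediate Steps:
w(n) = 2*n*(1 + n) (w(n) = (1 + n)*(2*n) = 2*n*(1 + n))
N(A) = (27 + A)/(-4 + A)
T = -739/2379 (T = (1518 - 2257)/(2498 - 119) = -739/2379 ≈ -0.31063)
T + N(w(7)) = -739/2379 + (27 + 2*7*(1 + 7))/(-4 + 2*7*(1 + 7)) = -739/2379 + (27 + 2*7*8)/(-4 + 2*7*8) = -739/2379 + (27 + 112)/(-4 + 112) = -739/2379 + 139/108 = 83623/85644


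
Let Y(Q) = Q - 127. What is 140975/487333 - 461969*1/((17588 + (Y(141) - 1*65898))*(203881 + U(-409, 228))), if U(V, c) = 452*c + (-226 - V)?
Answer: 17283144102237/59739242648960 ≈ 0.28931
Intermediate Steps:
Y(Q) = -127 + Q
U(V, c) = -226 - V + 452*c
140975/487333 - 461969*1/((17588 + (Y(141) - 1*65898))*(203881 + U(-409, 228))) = 140975/487333 - 461969*1/((17588 + ((-127 + 141) - 1*65898))*(203881 + (-226 - 1*(-409) + 452*228))) = 140975*(1/487333) - 461969*1/((17588 + (14 - 65898))*(203881 + (-226 + 409 + 103056))) = 140975/487333 - 461969*1/((17588 - 65884)*(203881 + 103239)) = 140975/487333 - 461969/(307120*(-48296)) = 140975/487333 - 461969/(-14832667520) = 140975/487333 - 461969*(-1/14832667520) = 140975/487333 + 461969/14832667520 = 17283144102237/59739242648960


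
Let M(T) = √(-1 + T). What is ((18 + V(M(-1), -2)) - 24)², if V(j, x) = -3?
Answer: 81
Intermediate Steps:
((18 + V(M(-1), -2)) - 24)² = ((18 - 3) - 24)² = (15 - 24)² = (-9)² = 81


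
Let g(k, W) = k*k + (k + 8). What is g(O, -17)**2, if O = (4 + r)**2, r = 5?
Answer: 44222500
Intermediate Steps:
O = 81 (O = (4 + 5)**2 = 9**2 = 81)
g(k, W) = 8 + k + k**2 (g(k, W) = k**2 + (8 + k) = 8 + k + k**2)
g(O, -17)**2 = (8 + 81 + 81**2)**2 = (8 + 81 + 6561)**2 = 6650**2 = 44222500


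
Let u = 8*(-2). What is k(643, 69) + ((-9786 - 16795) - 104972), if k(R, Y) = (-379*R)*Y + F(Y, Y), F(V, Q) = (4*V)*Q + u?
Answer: -16927618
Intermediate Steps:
u = -16
F(V, Q) = -16 + 4*Q*V (F(V, Q) = (4*V)*Q - 16 = 4*Q*V - 16 = -16 + 4*Q*V)
k(R, Y) = -16 + 4*Y**2 - 379*R*Y (k(R, Y) = (-379*R)*Y + (-16 + 4*Y*Y) = -379*R*Y + (-16 + 4*Y**2) = -16 + 4*Y**2 - 379*R*Y)
k(643, 69) + ((-9786 - 16795) - 104972) = (-16 + 4*69**2 - 379*643*69) + ((-9786 - 16795) - 104972) = (-16 + 4*4761 - 16815093) + (-26581 - 104972) = (-16 + 19044 - 16815093) - 131553 = -16796065 - 131553 = -16927618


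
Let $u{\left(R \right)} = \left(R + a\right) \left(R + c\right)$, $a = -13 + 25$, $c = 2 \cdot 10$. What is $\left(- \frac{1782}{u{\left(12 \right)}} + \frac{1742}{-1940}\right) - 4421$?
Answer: $- \frac{274655469}{62080} \approx -4424.2$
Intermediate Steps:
$c = 20$
$a = 12$
$u{\left(R \right)} = \left(12 + R\right) \left(20 + R\right)$ ($u{\left(R \right)} = \left(R + 12\right) \left(R + 20\right) = \left(12 + R\right) \left(20 + R\right)$)
$\left(- \frac{1782}{u{\left(12 \right)}} + \frac{1742}{-1940}\right) - 4421 = \left(- \frac{1782}{240 + 12^{2} + 32 \cdot 12} + \frac{1742}{-1940}\right) - 4421 = \left(- \frac{1782}{240 + 144 + 384} + 1742 \left(- \frac{1}{1940}\right)\right) - 4421 = \left(- \frac{1782}{768} - \frac{871}{970}\right) - 4421 = \left(\left(-1782\right) \frac{1}{768} - \frac{871}{970}\right) - 4421 = \left(- \frac{297}{128} - \frac{871}{970}\right) - 4421 = - \frac{199789}{62080} - 4421 = - \frac{274655469}{62080}$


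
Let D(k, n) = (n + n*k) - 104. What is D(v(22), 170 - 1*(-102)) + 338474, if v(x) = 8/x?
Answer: 3726150/11 ≈ 3.3874e+5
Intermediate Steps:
D(k, n) = -104 + n + k*n (D(k, n) = (n + k*n) - 104 = -104 + n + k*n)
D(v(22), 170 - 1*(-102)) + 338474 = (-104 + (170 - 1*(-102)) + (8/22)*(170 - 1*(-102))) + 338474 = (-104 + (170 + 102) + (8*(1/22))*(170 + 102)) + 338474 = (-104 + 272 + (4/11)*272) + 338474 = (-104 + 272 + 1088/11) + 338474 = 2936/11 + 338474 = 3726150/11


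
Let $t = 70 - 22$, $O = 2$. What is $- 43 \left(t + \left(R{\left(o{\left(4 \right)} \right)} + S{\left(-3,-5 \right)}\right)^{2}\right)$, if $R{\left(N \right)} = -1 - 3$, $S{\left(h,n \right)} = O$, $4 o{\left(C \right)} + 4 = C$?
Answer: $-2236$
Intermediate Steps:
$o{\left(C \right)} = -1 + \frac{C}{4}$
$S{\left(h,n \right)} = 2$
$R{\left(N \right)} = -4$
$t = 48$
$- 43 \left(t + \left(R{\left(o{\left(4 \right)} \right)} + S{\left(-3,-5 \right)}\right)^{2}\right) = - 43 \left(48 + \left(-4 + 2\right)^{2}\right) = - 43 \left(48 + \left(-2\right)^{2}\right) = - 43 \left(48 + 4\right) = \left(-43\right) 52 = -2236$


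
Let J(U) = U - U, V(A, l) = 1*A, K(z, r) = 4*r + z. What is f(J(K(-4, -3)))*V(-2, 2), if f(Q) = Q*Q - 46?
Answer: 92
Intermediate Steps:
K(z, r) = z + 4*r
V(A, l) = A
J(U) = 0
f(Q) = -46 + Q² (f(Q) = Q² - 46 = -46 + Q²)
f(J(K(-4, -3)))*V(-2, 2) = (-46 + 0²)*(-2) = (-46 + 0)*(-2) = -46*(-2) = 92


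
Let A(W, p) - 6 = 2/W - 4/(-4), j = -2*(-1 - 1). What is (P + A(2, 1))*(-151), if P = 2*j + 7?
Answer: -3473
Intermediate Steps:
j = 4 (j = -2*(-2) = 4)
A(W, p) = 7 + 2/W (A(W, p) = 6 + (2/W - 4/(-4)) = 6 + (2/W - 4*(-¼)) = 6 + (2/W + 1) = 6 + (1 + 2/W) = 7 + 2/W)
P = 15 (P = 2*4 + 7 = 8 + 7 = 15)
(P + A(2, 1))*(-151) = (15 + (7 + 2/2))*(-151) = (15 + (7 + 2*(½)))*(-151) = (15 + (7 + 1))*(-151) = (15 + 8)*(-151) = 23*(-151) = -3473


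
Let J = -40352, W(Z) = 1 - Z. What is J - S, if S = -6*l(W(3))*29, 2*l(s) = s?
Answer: -40526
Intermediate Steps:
l(s) = s/2
S = 174 (S = -3*(1 - 1*3)*29 = -3*(1 - 3)*29 = -3*(-2)*29 = -6*(-1)*29 = 6*29 = 174)
J - S = -40352 - 1*174 = -40352 - 174 = -40526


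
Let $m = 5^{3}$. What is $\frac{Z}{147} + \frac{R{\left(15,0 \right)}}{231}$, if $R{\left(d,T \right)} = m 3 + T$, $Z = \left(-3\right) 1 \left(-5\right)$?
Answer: $\frac{930}{539} \approx 1.7254$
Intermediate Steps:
$m = 125$
$Z = 15$ ($Z = \left(-3\right) \left(-5\right) = 15$)
$R{\left(d,T \right)} = 375 + T$ ($R{\left(d,T \right)} = 125 \cdot 3 + T = 375 + T$)
$\frac{Z}{147} + \frac{R{\left(15,0 \right)}}{231} = \frac{15}{147} + \frac{375 + 0}{231} = 15 \cdot \frac{1}{147} + 375 \cdot \frac{1}{231} = \frac{5}{49} + \frac{125}{77} = \frac{930}{539}$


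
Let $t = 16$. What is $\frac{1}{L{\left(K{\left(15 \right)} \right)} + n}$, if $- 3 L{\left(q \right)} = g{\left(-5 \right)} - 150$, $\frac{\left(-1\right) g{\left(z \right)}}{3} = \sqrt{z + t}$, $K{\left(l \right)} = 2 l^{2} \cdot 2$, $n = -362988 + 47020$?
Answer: $- \frac{315918}{99804182713} - \frac{\sqrt{11}}{99804182713} \approx -3.1654 \cdot 10^{-6}$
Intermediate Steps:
$n = -315968$
$K{\left(l \right)} = 4 l^{2}$
$g{\left(z \right)} = - 3 \sqrt{16 + z}$ ($g{\left(z \right)} = - 3 \sqrt{z + 16} = - 3 \sqrt{16 + z}$)
$L{\left(q \right)} = 50 + \sqrt{11}$ ($L{\left(q \right)} = - \frac{- 3 \sqrt{16 - 5} - 150}{3} = - \frac{- 3 \sqrt{11} - 150}{3} = - \frac{-150 - 3 \sqrt{11}}{3} = 50 + \sqrt{11}$)
$\frac{1}{L{\left(K{\left(15 \right)} \right)} + n} = \frac{1}{\left(50 + \sqrt{11}\right) - 315968} = \frac{1}{-315918 + \sqrt{11}}$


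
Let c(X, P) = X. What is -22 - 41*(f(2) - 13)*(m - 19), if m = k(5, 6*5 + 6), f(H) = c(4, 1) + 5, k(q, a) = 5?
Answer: -2318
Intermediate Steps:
f(H) = 9 (f(H) = 4 + 5 = 9)
m = 5
-22 - 41*(f(2) - 13)*(m - 19) = -22 - 41*(9 - 13)*(5 - 19) = -22 - (-164)*(-14) = -22 - 41*56 = -22 - 2296 = -2318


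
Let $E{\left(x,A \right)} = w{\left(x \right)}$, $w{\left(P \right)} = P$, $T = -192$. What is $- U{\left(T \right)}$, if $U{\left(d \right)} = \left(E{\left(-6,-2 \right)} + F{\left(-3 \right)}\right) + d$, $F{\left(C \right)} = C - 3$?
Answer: $204$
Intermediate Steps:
$E{\left(x,A \right)} = x$
$F{\left(C \right)} = -3 + C$
$U{\left(d \right)} = -12 + d$ ($U{\left(d \right)} = \left(-6 - 6\right) + d = -12 + d$)
$- U{\left(T \right)} = - (-12 - 192) = \left(-1\right) \left(-204\right) = 204$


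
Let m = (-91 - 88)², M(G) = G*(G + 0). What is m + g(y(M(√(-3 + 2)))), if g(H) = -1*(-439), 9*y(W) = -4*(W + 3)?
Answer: 32480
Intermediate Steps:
M(G) = G² (M(G) = G*G = G²)
y(W) = -4/3 - 4*W/9 (y(W) = (-4*(W + 3))/9 = (-4*(3 + W))/9 = (-12 - 4*W)/9 = -4/3 - 4*W/9)
m = 32041 (m = (-179)² = 32041)
g(H) = 439
m + g(y(M(√(-3 + 2)))) = 32041 + 439 = 32480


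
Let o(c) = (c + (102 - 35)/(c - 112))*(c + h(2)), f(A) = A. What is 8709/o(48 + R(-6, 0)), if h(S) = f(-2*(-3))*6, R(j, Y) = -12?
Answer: 55157/16014 ≈ 3.4443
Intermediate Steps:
h(S) = 36 (h(S) = -2*(-3)*6 = 6*6 = 36)
o(c) = (36 + c)*(c + 67/(-112 + c)) (o(c) = (c + (102 - 35)/(c - 112))*(c + 36) = (c + 67/(-112 + c))*(36 + c) = (36 + c)*(c + 67/(-112 + c)))
8709/o(48 + R(-6, 0)) = 8709/(((2412 + (48 - 12)³ - 3965*(48 - 12) - 76*(48 - 12)²)/(-112 + (48 - 12)))) = 8709/(((2412 + 36³ - 3965*36 - 76*36²)/(-112 + 36))) = 8709/(((2412 + 46656 - 142740 - 76*1296)/(-76))) = 8709/((-(2412 + 46656 - 142740 - 98496)/76)) = 8709/((-1/76*(-192168))) = 8709/(48042/19) = 8709*(19/48042) = 55157/16014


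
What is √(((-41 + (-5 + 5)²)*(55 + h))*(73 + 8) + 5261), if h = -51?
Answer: I*√8023 ≈ 89.571*I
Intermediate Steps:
√(((-41 + (-5 + 5)²)*(55 + h))*(73 + 8) + 5261) = √(((-41 + (-5 + 5)²)*(55 - 51))*(73 + 8) + 5261) = √(((-41 + 0²)*4)*81 + 5261) = √(((-41 + 0)*4)*81 + 5261) = √(-41*4*81 + 5261) = √(-164*81 + 5261) = √(-13284 + 5261) = √(-8023) = I*√8023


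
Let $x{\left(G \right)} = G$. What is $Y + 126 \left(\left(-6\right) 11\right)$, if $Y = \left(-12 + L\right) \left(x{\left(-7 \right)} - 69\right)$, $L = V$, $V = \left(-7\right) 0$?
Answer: $-7404$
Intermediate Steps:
$V = 0$
$L = 0$
$Y = 912$ ($Y = \left(-12 + 0\right) \left(-7 - 69\right) = \left(-12\right) \left(-76\right) = 912$)
$Y + 126 \left(\left(-6\right) 11\right) = 912 + 126 \left(\left(-6\right) 11\right) = 912 + 126 \left(-66\right) = 912 - 8316 = -7404$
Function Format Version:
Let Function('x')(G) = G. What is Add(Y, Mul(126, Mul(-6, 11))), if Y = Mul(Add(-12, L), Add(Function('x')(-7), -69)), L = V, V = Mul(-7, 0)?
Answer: -7404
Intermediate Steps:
V = 0
L = 0
Y = 912 (Y = Mul(Add(-12, 0), Add(-7, -69)) = Mul(-12, -76) = 912)
Add(Y, Mul(126, Mul(-6, 11))) = Add(912, Mul(126, Mul(-6, 11))) = Add(912, Mul(126, -66)) = Add(912, -8316) = -7404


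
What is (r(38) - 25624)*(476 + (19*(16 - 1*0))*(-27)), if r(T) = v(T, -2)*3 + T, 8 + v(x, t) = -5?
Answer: 198132500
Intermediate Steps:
v(x, t) = -13 (v(x, t) = -8 - 5 = -13)
r(T) = -39 + T (r(T) = -13*3 + T = -39 + T)
(r(38) - 25624)*(476 + (19*(16 - 1*0))*(-27)) = ((-39 + 38) - 25624)*(476 + (19*(16 - 1*0))*(-27)) = (-1 - 25624)*(476 + (19*(16 + 0))*(-27)) = -25625*(476 + (19*16)*(-27)) = -25625*(476 + 304*(-27)) = -25625*(476 - 8208) = -25625*(-7732) = 198132500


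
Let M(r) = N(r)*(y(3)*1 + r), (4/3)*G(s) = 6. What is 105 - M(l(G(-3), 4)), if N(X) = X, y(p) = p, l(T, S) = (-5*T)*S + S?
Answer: -7033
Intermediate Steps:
G(s) = 9/2 (G(s) = (¾)*6 = 9/2)
l(T, S) = S - 5*S*T (l(T, S) = -5*S*T + S = S - 5*S*T)
M(r) = r*(3 + r) (M(r) = r*(3*1 + r) = r*(3 + r))
105 - M(l(G(-3), 4)) = 105 - 4*(1 - 5*9/2)*(3 + 4*(1 - 5*9/2)) = 105 - 4*(1 - 45/2)*(3 + 4*(1 - 45/2)) = 105 - 4*(-43/2)*(3 + 4*(-43/2)) = 105 - (-86)*(3 - 86) = 105 - (-86)*(-83) = 105 - 1*7138 = 105 - 7138 = -7033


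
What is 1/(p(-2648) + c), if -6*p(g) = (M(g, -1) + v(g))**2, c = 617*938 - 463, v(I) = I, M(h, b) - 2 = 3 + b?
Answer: -3/1760519 ≈ -1.7040e-6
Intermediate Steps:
M(h, b) = 5 + b (M(h, b) = 2 + (3 + b) = 5 + b)
c = 578283 (c = 578746 - 463 = 578283)
p(g) = -(4 + g)**2/6 (p(g) = -((5 - 1) + g)**2/6 = -(4 + g)**2/6)
1/(p(-2648) + c) = 1/(-(4 - 2648)**2/6 + 578283) = 1/(-1/6*(-2644)**2 + 578283) = 1/(-1/6*6990736 + 578283) = 1/(-3495368/3 + 578283) = 1/(-1760519/3) = -3/1760519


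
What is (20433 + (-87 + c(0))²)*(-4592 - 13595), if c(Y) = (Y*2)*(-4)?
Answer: -509272374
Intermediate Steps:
c(Y) = -8*Y (c(Y) = (2*Y)*(-4) = -8*Y)
(20433 + (-87 + c(0))²)*(-4592 - 13595) = (20433 + (-87 - 8*0)²)*(-4592 - 13595) = (20433 + (-87 + 0)²)*(-18187) = (20433 + (-87)²)*(-18187) = (20433 + 7569)*(-18187) = 28002*(-18187) = -509272374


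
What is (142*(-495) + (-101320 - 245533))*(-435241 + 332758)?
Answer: 42750066069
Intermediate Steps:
(142*(-495) + (-101320 - 245533))*(-435241 + 332758) = (-70290 - 346853)*(-102483) = -417143*(-102483) = 42750066069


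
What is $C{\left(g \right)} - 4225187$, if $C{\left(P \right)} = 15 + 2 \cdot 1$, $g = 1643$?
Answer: $-4225170$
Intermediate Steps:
$C{\left(P \right)} = 17$ ($C{\left(P \right)} = 15 + 2 = 17$)
$C{\left(g \right)} - 4225187 = 17 - 4225187 = -4225170$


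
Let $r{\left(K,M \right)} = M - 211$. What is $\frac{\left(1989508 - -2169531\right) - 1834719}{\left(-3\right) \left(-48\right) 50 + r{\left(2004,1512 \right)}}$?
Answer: $\frac{2324320}{8501} \approx 273.42$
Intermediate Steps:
$r{\left(K,M \right)} = -211 + M$ ($r{\left(K,M \right)} = M - 211 = -211 + M$)
$\frac{\left(1989508 - -2169531\right) - 1834719}{\left(-3\right) \left(-48\right) 50 + r{\left(2004,1512 \right)}} = \frac{\left(1989508 - -2169531\right) - 1834719}{\left(-3\right) \left(-48\right) 50 + \left(-211 + 1512\right)} = \frac{\left(1989508 + 2169531\right) - 1834719}{144 \cdot 50 + 1301} = \frac{4159039 - 1834719}{7200 + 1301} = \frac{2324320}{8501}$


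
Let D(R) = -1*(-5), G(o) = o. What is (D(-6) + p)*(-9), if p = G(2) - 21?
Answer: 126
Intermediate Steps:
p = -19 (p = 2 - 21 = -19)
D(R) = 5
(D(-6) + p)*(-9) = (5 - 19)*(-9) = -14*(-9) = 126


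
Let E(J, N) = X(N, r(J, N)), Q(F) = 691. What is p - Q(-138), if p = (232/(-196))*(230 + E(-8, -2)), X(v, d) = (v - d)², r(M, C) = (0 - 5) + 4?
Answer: -6751/7 ≈ -964.43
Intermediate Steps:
r(M, C) = -1 (r(M, C) = -5 + 4 = -1)
E(J, N) = (-1 - N)²
p = -1914/7 (p = (232/(-196))*(230 + (1 - 2)²) = (232*(-1/196))*(230 + (-1)²) = -58*(230 + 1)/49 = -58/49*231 = -1914/7 ≈ -273.43)
p - Q(-138) = -1914/7 - 1*691 = -1914/7 - 691 = -6751/7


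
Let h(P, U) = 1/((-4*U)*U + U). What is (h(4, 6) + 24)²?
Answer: 10962721/19044 ≈ 575.65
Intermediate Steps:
h(P, U) = 1/(U - 4*U²) (h(P, U) = 1/(-4*U² + U) = 1/(U - 4*U²))
(h(4, 6) + 24)² = (-1/(6*(-1 + 4*6)) + 24)² = (-1*⅙/(-1 + 24) + 24)² = (-1*⅙/23 + 24)² = (-1*⅙*1/23 + 24)² = (-1/138 + 24)² = (3311/138)² = 10962721/19044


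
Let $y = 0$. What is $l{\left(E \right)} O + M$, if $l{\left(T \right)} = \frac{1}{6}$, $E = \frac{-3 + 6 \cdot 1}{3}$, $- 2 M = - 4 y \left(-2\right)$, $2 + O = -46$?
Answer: $-8$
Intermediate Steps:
$O = -48$ ($O = -2 - 46 = -48$)
$M = 0$ ($M = - \frac{\left(-4\right) 0 \left(-2\right)}{2} = - \frac{0 \left(-2\right)}{2} = \left(- \frac{1}{2}\right) 0 = 0$)
$E = 1$ ($E = \left(-3 + 6\right) \frac{1}{3} = 3 \cdot \frac{1}{3} = 1$)
$l{\left(T \right)} = \frac{1}{6}$
$l{\left(E \right)} O + M = \frac{1}{6} \left(-48\right) + 0 = -8 + 0 = -8$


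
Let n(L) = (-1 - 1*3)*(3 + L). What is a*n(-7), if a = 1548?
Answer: 24768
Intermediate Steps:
n(L) = -12 - 4*L (n(L) = (-1 - 3)*(3 + L) = -4*(3 + L) = -12 - 4*L)
a*n(-7) = 1548*(-12 - 4*(-7)) = 1548*(-12 + 28) = 1548*16 = 24768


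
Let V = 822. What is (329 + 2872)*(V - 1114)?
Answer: -934692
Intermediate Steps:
(329 + 2872)*(V - 1114) = (329 + 2872)*(822 - 1114) = 3201*(-292) = -934692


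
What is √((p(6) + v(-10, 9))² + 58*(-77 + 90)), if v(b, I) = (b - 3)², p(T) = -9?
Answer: √26354 ≈ 162.34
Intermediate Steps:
v(b, I) = (-3 + b)²
√((p(6) + v(-10, 9))² + 58*(-77 + 90)) = √((-9 + (-3 - 10)²)² + 58*(-77 + 90)) = √((-9 + (-13)²)² + 58*13) = √((-9 + 169)² + 754) = √(160² + 754) = √(25600 + 754) = √26354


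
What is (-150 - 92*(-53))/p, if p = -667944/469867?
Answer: -1110295721/333972 ≈ -3324.5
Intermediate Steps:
p = -667944/469867 (p = -667944*1/469867 = -667944/469867 ≈ -1.4216)
(-150 - 92*(-53))/p = (-150 - 92*(-53))/(-667944/469867) = (-150 + 4876)*(-469867/667944) = 4726*(-469867/667944) = -1110295721/333972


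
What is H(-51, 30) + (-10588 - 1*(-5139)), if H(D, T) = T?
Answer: -5419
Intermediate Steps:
H(-51, 30) + (-10588 - 1*(-5139)) = 30 + (-10588 - 1*(-5139)) = 30 + (-10588 + 5139) = 30 - 5449 = -5419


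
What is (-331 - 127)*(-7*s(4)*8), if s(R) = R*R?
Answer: 410368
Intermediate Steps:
s(R) = R²
(-331 - 127)*(-7*s(4)*8) = (-331 - 127)*(-7*4²*8) = -458*(-7*16)*8 = -(-51296)*8 = -458*(-896) = 410368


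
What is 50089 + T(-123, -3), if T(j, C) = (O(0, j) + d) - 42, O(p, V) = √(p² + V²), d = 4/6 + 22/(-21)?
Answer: 1053562/21 ≈ 50170.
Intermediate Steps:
d = -8/21 (d = 4*(⅙) + 22*(-1/21) = ⅔ - 22/21 = -8/21 ≈ -0.38095)
O(p, V) = √(V² + p²)
T(j, C) = -890/21 + √(j²) (T(j, C) = (√(j² + 0²) - 8/21) - 42 = (√(j² + 0) - 8/21) - 42 = (√(j²) - 8/21) - 42 = (-8/21 + √(j²)) - 42 = -890/21 + √(j²))
50089 + T(-123, -3) = 50089 + (-890/21 + √((-123)²)) = 50089 + (-890/21 + √15129) = 50089 + (-890/21 + 123) = 50089 + 1693/21 = 1053562/21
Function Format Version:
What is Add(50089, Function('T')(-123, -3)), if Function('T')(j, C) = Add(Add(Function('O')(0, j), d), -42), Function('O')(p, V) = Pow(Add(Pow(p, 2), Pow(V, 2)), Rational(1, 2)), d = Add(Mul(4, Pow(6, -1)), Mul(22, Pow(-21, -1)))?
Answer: Rational(1053562, 21) ≈ 50170.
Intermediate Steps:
d = Rational(-8, 21) (d = Add(Mul(4, Rational(1, 6)), Mul(22, Rational(-1, 21))) = Add(Rational(2, 3), Rational(-22, 21)) = Rational(-8, 21) ≈ -0.38095)
Function('O')(p, V) = Pow(Add(Pow(V, 2), Pow(p, 2)), Rational(1, 2))
Function('T')(j, C) = Add(Rational(-890, 21), Pow(Pow(j, 2), Rational(1, 2))) (Function('T')(j, C) = Add(Add(Pow(Add(Pow(j, 2), Pow(0, 2)), Rational(1, 2)), Rational(-8, 21)), -42) = Add(Add(Pow(Add(Pow(j, 2), 0), Rational(1, 2)), Rational(-8, 21)), -42) = Add(Add(Pow(Pow(j, 2), Rational(1, 2)), Rational(-8, 21)), -42) = Add(Add(Rational(-8, 21), Pow(Pow(j, 2), Rational(1, 2))), -42) = Add(Rational(-890, 21), Pow(Pow(j, 2), Rational(1, 2))))
Add(50089, Function('T')(-123, -3)) = Add(50089, Add(Rational(-890, 21), Pow(Pow(-123, 2), Rational(1, 2)))) = Add(50089, Add(Rational(-890, 21), Pow(15129, Rational(1, 2)))) = Add(50089, Add(Rational(-890, 21), 123)) = Add(50089, Rational(1693, 21)) = Rational(1053562, 21)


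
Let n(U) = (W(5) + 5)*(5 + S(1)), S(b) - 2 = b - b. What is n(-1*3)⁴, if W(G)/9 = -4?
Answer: 2217373921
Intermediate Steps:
W(G) = -36 (W(G) = 9*(-4) = -36)
S(b) = 2 (S(b) = 2 + (b - b) = 2 + 0 = 2)
n(U) = -217 (n(U) = (-36 + 5)*(5 + 2) = -31*7 = -217)
n(-1*3)⁴ = (-217)⁴ = 2217373921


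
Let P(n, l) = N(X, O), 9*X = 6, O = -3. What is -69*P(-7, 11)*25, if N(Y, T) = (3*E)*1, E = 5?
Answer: -25875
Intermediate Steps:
X = ⅔ (X = (⅑)*6 = ⅔ ≈ 0.66667)
N(Y, T) = 15 (N(Y, T) = (3*5)*1 = 15*1 = 15)
P(n, l) = 15
-69*P(-7, 11)*25 = -69*15*25 = -1035*25 = -25875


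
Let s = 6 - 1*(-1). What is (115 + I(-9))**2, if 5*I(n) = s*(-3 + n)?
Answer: 241081/25 ≈ 9643.2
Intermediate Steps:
s = 7 (s = 6 + 1 = 7)
I(n) = -21/5 + 7*n/5 (I(n) = (7*(-3 + n))/5 = (-21 + 7*n)/5 = -21/5 + 7*n/5)
(115 + I(-9))**2 = (115 + (-21/5 + (7/5)*(-9)))**2 = (115 + (-21/5 - 63/5))**2 = (115 - 84/5)**2 = (491/5)**2 = 241081/25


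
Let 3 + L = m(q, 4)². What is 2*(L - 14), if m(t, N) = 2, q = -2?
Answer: -26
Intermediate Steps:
L = 1 (L = -3 + 2² = -3 + 4 = 1)
2*(L - 14) = 2*(1 - 14) = 2*(-13) = -26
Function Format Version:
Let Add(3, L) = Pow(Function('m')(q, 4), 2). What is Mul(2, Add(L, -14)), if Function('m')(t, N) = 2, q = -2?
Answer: -26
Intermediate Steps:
L = 1 (L = Add(-3, Pow(2, 2)) = Add(-3, 4) = 1)
Mul(2, Add(L, -14)) = Mul(2, Add(1, -14)) = Mul(2, -13) = -26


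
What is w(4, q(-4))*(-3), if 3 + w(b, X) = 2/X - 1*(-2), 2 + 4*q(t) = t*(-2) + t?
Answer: -9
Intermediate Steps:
q(t) = -1/2 - t/4 (q(t) = -1/2 + (t*(-2) + t)/4 = -1/2 + (-2*t + t)/4 = -1/2 + (-t)/4 = -1/2 - t/4)
w(b, X) = -1 + 2/X (w(b, X) = -3 + (2/X - 1*(-2)) = -3 + (2/X + 2) = -3 + (2 + 2/X) = -1 + 2/X)
w(4, q(-4))*(-3) = ((2 - (-1/2 - 1/4*(-4)))/(-1/2 - 1/4*(-4)))*(-3) = ((2 - (-1/2 + 1))/(-1/2 + 1))*(-3) = ((2 - 1*1/2)/(1/2))*(-3) = (2*(2 - 1/2))*(-3) = (2*(3/2))*(-3) = 3*(-3) = -9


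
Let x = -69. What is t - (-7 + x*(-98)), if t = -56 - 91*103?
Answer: -16184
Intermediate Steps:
t = -9429 (t = -56 - 9373 = -9429)
t - (-7 + x*(-98)) = -9429 - (-7 - 69*(-98)) = -9429 - (-7 + 6762) = -9429 - 1*6755 = -9429 - 6755 = -16184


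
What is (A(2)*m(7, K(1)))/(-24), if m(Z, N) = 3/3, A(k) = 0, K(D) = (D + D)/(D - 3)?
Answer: 0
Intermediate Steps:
K(D) = 2*D/(-3 + D) (K(D) = (2*D)/(-3 + D) = 2*D/(-3 + D))
m(Z, N) = 1 (m(Z, N) = 3*(⅓) = 1)
(A(2)*m(7, K(1)))/(-24) = (0*1)/(-24) = 0*(-1/24) = 0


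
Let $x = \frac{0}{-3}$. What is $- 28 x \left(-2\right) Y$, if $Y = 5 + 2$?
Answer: $0$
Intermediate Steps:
$Y = 7$
$x = 0$ ($x = 0 \left(- \frac{1}{3}\right) = 0$)
$- 28 x \left(-2\right) Y = - 28 \cdot 0 \left(-2\right) 7 = - 28 \cdot 0 \cdot 7 = \left(-28\right) 0 = 0$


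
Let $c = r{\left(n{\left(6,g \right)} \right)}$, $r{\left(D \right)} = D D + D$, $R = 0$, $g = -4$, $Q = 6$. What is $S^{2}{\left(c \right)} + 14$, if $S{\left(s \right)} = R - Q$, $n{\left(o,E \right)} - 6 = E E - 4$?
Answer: $50$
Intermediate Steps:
$n{\left(o,E \right)} = 2 + E^{2}$ ($n{\left(o,E \right)} = 6 + \left(E E - 4\right) = 6 + \left(E^{2} - 4\right) = 6 + \left(-4 + E^{2}\right) = 2 + E^{2}$)
$r{\left(D \right)} = D + D^{2}$ ($r{\left(D \right)} = D^{2} + D = D + D^{2}$)
$c = 342$ ($c = \left(2 + \left(-4\right)^{2}\right) \left(1 + \left(2 + \left(-4\right)^{2}\right)\right) = \left(2 + 16\right) \left(1 + \left(2 + 16\right)\right) = 18 \left(1 + 18\right) = 18 \cdot 19 = 342$)
$S{\left(s \right)} = -6$ ($S{\left(s \right)} = 0 - 6 = -6$)
$S^{2}{\left(c \right)} + 14 = \left(-6\right)^{2} + 14 = 36 + 14 = 50$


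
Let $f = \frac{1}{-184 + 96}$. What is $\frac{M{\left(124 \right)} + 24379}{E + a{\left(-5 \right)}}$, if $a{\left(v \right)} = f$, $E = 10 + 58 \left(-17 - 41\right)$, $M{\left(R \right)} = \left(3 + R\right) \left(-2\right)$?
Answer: $- \frac{2123000}{295153} \approx -7.1929$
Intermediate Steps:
$M{\left(R \right)} = -6 - 2 R$
$E = -3354$ ($E = 10 + 58 \left(-58\right) = 10 - 3364 = -3354$)
$f = - \frac{1}{88}$ ($f = \frac{1}{-88} = - \frac{1}{88} \approx -0.011364$)
$a{\left(v \right)} = - \frac{1}{88}$
$\frac{M{\left(124 \right)} + 24379}{E + a{\left(-5 \right)}} = \frac{\left(-6 - 248\right) + 24379}{-3354 - \frac{1}{88}} = \frac{\left(-6 - 248\right) + 24379}{- \frac{295153}{88}} = \left(-254 + 24379\right) \left(- \frac{88}{295153}\right) = 24125 \left(- \frac{88}{295153}\right) = - \frac{2123000}{295153}$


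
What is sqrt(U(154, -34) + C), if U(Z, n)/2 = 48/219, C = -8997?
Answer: I*sqrt(47942677)/73 ≈ 94.85*I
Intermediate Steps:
U(Z, n) = 32/73 (U(Z, n) = 2*(48/219) = 2*(48*(1/219)) = 2*(16/73) = 32/73)
sqrt(U(154, -34) + C) = sqrt(32/73 - 8997) = sqrt(-656749/73) = I*sqrt(47942677)/73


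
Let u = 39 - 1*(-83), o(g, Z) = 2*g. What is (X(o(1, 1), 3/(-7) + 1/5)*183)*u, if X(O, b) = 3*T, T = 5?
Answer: 334890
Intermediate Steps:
X(O, b) = 15 (X(O, b) = 3*5 = 15)
u = 122 (u = 39 + 83 = 122)
(X(o(1, 1), 3/(-7) + 1/5)*183)*u = (15*183)*122 = 2745*122 = 334890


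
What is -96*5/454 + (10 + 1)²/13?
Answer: 24347/2951 ≈ 8.2504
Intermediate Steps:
-96*5/454 + (10 + 1)²/13 = -480*1/454 + 11²*(1/13) = -240/227 + 121*(1/13) = -240/227 + 121/13 = 24347/2951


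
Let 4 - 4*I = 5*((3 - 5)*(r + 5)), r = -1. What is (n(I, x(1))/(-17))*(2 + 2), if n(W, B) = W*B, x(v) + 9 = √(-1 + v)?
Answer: 396/17 ≈ 23.294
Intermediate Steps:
x(v) = -9 + √(-1 + v)
I = 11 (I = 1 - 5*(3 - 5)*(-1 + 5)/4 = 1 - 5*(-2*4)/4 = 1 - 5*(-8)/4 = 1 - ¼*(-40) = 1 + 10 = 11)
n(W, B) = B*W
(n(I, x(1))/(-17))*(2 + 2) = (((-9 + √(-1 + 1))*11)/(-17))*(2 + 2) = (((-9 + √0)*11)*(-1/17))*4 = (((-9 + 0)*11)*(-1/17))*4 = (-9*11*(-1/17))*4 = -99*(-1/17)*4 = (99/17)*4 = 396/17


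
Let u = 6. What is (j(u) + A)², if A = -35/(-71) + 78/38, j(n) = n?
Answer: 132894784/1819801 ≈ 73.027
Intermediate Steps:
A = 3434/1349 (A = -35*(-1/71) + 78*(1/38) = 35/71 + 39/19 = 3434/1349 ≈ 2.5456)
(j(u) + A)² = (6 + 3434/1349)² = (11528/1349)² = 132894784/1819801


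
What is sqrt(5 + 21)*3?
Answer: 3*sqrt(26) ≈ 15.297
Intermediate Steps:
sqrt(5 + 21)*3 = sqrt(26)*3 = 3*sqrt(26)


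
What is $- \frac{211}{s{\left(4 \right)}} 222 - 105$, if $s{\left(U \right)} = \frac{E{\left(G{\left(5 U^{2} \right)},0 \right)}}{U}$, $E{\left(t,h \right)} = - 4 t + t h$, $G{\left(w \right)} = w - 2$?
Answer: $\frac{6442}{13} \approx 495.54$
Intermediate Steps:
$G{\left(w \right)} = -2 + w$ ($G{\left(w \right)} = w - 2 = -2 + w$)
$E{\left(t,h \right)} = - 4 t + h t$
$s{\left(U \right)} = \frac{8 - 20 U^{2}}{U}$ ($s{\left(U \right)} = \frac{\left(-2 + 5 U^{2}\right) \left(-4 + 0\right)}{U} = \frac{\left(-2 + 5 U^{2}\right) \left(-4\right)}{U} = \frac{8 - 20 U^{2}}{U}$)
$- \frac{211}{s{\left(4 \right)}} 222 - 105 = - \frac{211}{\left(-20\right) 4 + \frac{8}{4}} \cdot 222 - 105 = - \frac{211}{-80 + 8 \cdot \frac{1}{4}} \cdot 222 - 105 = - \frac{211}{-80 + 2} \cdot 222 - 105 = - \frac{211}{-78} \cdot 222 - 105 = \left(-211\right) \left(- \frac{1}{78}\right) 222 - 105 = \frac{211}{78} \cdot 222 - 105 = \frac{7807}{13} - 105 = \frac{6442}{13}$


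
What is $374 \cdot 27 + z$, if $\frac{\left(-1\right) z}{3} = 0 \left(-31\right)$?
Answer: $10098$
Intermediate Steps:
$z = 0$ ($z = - 3 \cdot 0 \left(-31\right) = \left(-3\right) 0 = 0$)
$374 \cdot 27 + z = 374 \cdot 27 + 0 = 10098 + 0 = 10098$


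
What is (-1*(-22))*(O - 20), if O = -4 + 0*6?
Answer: -528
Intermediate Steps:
O = -4 (O = -4 + 0 = -4)
(-1*(-22))*(O - 20) = (-1*(-22))*(-4 - 20) = 22*(-24) = -528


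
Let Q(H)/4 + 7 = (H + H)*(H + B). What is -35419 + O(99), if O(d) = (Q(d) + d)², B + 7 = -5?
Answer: 4757515206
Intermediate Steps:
B = -12 (B = -7 - 5 = -12)
Q(H) = -28 + 8*H*(-12 + H) (Q(H) = -28 + 4*((H + H)*(H - 12)) = -28 + 4*((2*H)*(-12 + H)) = -28 + 4*(2*H*(-12 + H)) = -28 + 8*H*(-12 + H))
O(d) = (-28 - 95*d + 8*d²)² (O(d) = ((-28 - 96*d + 8*d²) + d)² = (-28 - 95*d + 8*d²)²)
-35419 + O(99) = -35419 + (28 - 8*99² + 95*99)² = -35419 + (28 - 8*9801 + 9405)² = -35419 + (28 - 78408 + 9405)² = -35419 + (-68975)² = -35419 + 4757550625 = 4757515206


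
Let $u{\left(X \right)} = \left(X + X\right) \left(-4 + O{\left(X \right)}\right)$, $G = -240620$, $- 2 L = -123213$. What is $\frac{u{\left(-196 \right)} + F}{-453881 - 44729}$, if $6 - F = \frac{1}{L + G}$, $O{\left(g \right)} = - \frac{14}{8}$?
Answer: $- \frac{404570511}{89257921235} \approx -0.0045326$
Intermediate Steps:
$L = \frac{123213}{2}$ ($L = \left(- \frac{1}{2}\right) \left(-123213\right) = \frac{123213}{2} \approx 61607.0$)
$O{\left(g \right)} = - \frac{7}{4}$ ($O{\left(g \right)} = \left(-14\right) \frac{1}{8} = - \frac{7}{4}$)
$u{\left(X \right)} = - \frac{23 X}{2}$ ($u{\left(X \right)} = \left(X + X\right) \left(-4 - \frac{7}{4}\right) = 2 X \left(- \frac{23}{4}\right) = - \frac{23 X}{2}$)
$F = \frac{2148164}{358027}$ ($F = 6 - \frac{1}{\frac{123213}{2} - 240620} = 6 - \frac{1}{- \frac{358027}{2}} = 6 - - \frac{2}{358027} = 6 + \frac{2}{358027} = \frac{2148164}{358027} \approx 6.0$)
$\frac{u{\left(-196 \right)} + F}{-453881 - 44729} = \frac{\left(- \frac{23}{2}\right) \left(-196\right) + \frac{2148164}{358027}}{-453881 - 44729} = \frac{2254 + \frac{2148164}{358027}}{-498610} = \frac{809141022}{358027} \left(- \frac{1}{498610}\right) = - \frac{404570511}{89257921235}$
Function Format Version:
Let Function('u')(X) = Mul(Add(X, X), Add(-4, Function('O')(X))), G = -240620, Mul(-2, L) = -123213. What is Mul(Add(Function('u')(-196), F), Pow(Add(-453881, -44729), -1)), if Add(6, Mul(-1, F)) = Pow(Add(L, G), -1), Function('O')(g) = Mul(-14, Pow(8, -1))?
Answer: Rational(-404570511, 89257921235) ≈ -0.0045326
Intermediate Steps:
L = Rational(123213, 2) (L = Mul(Rational(-1, 2), -123213) = Rational(123213, 2) ≈ 61607.)
Function('O')(g) = Rational(-7, 4) (Function('O')(g) = Mul(-14, Rational(1, 8)) = Rational(-7, 4))
Function('u')(X) = Mul(Rational(-23, 2), X) (Function('u')(X) = Mul(Add(X, X), Add(-4, Rational(-7, 4))) = Mul(Mul(2, X), Rational(-23, 4)) = Mul(Rational(-23, 2), X))
F = Rational(2148164, 358027) (F = Add(6, Mul(-1, Pow(Add(Rational(123213, 2), -240620), -1))) = Add(6, Mul(-1, Pow(Rational(-358027, 2), -1))) = Add(6, Mul(-1, Rational(-2, 358027))) = Add(6, Rational(2, 358027)) = Rational(2148164, 358027) ≈ 6.0000)
Mul(Add(Function('u')(-196), F), Pow(Add(-453881, -44729), -1)) = Mul(Add(Mul(Rational(-23, 2), -196), Rational(2148164, 358027)), Pow(Add(-453881, -44729), -1)) = Mul(Add(2254, Rational(2148164, 358027)), Pow(-498610, -1)) = Mul(Rational(809141022, 358027), Rational(-1, 498610)) = Rational(-404570511, 89257921235)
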